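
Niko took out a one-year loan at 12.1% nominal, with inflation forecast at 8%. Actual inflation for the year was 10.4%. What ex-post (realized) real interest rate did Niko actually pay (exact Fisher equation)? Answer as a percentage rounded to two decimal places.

Ex-post: (1 + 0.1210)/(1 + 0.1040) − 1 = 1.5399%
So the realized real rate is 1.54%.

1.54%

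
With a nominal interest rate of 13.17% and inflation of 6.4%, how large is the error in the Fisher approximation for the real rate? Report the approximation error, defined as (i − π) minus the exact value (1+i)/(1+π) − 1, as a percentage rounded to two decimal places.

Approximate: r ≈ 13.170% − 6.400% = 6.7700%
Exact: (1 + 0.1317)/(1 + 0.0640) − 1 = 6.3628%
Error = 6.7700% − 6.3628% = 0.4072% → 0.41%.

0.41%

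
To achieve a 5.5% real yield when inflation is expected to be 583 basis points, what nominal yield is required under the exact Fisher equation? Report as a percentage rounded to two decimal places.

11.65%

(1 + i) = (1 + r)(1 + π) = 1.05500 × 1.05830 = 1.1165065
i = 1.1165065 − 1, so the required nominal rate is 11.65%.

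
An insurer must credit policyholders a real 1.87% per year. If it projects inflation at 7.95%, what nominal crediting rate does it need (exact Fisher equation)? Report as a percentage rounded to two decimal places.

(1 + i) = (1 + r)(1 + π) = 1.01870 × 1.07950 = 1.09968665
i = 1.09968665 − 1, so the required nominal rate is 9.97%.

9.97%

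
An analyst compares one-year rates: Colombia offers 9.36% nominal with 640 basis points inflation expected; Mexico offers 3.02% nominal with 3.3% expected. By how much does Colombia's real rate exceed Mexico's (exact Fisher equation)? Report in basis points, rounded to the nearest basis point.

305 basis points

Colombia: (1 + 0.0936)/(1 + 0.0640) − 1 = 2.7820%
Mexico: (1 + 0.0302)/(1 + 0.0330) − 1 = -0.2711%
Differential = 2.7820% − (-0.2711%) = 3.0530% → 305 basis points.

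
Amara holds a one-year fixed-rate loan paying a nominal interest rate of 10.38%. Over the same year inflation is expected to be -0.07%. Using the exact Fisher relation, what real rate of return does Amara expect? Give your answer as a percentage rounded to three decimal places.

10.457%

By the Fisher relation, 1 + r = (1 + i)/(1 + π).
1 + r = 1.10380 / 0.99930 = 1.104573
r = 1.104573 − 1 = 10.4573%, i.e. 10.457%.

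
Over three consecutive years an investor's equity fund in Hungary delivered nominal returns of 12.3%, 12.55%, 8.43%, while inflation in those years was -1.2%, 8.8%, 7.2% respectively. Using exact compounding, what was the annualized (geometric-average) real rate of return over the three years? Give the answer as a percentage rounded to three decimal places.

Compound the nominal returns: 1.1230 × 1.1255 × 1.0843 = 1.37048635.
Compound inflation: 0.9880 × 1.0880 × 1.0720 = 1.15233997.
Deflate: 1.37048635 / 1.15233997 = 1.18930731.
Annualized real rate = 1.18930731^(1/3) − 1 = 5.9493% → 5.949%.

5.949%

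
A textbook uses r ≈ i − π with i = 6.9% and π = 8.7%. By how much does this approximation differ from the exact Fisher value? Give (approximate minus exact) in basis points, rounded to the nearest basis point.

-14 basis points

Approximate: r ≈ 6.900% − 8.700% = -1.8000%
Exact: (1 + 0.0690)/(1 + 0.0870) − 1 = -1.6559%
Error = -1.8000% − (-1.6559%) = -0.1441% → -14 basis points.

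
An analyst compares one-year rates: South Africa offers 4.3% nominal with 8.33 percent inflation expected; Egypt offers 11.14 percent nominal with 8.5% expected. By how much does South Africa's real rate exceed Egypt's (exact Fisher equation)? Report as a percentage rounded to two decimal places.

-6.15%

South Africa: (1 + 0.0430)/(1 + 0.0833) − 1 = -3.7201%
Egypt: (1 + 0.1114)/(1 + 0.0850) − 1 = 2.4332%
Differential = -3.7201% − 2.4332% = -6.1533% → -6.15%.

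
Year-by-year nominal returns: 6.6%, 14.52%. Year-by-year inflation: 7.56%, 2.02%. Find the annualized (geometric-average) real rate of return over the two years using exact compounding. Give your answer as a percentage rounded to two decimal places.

5.48%

Nominal growth factor = 1.0660 × 1.1452 = 1.22078320
Price-level growth factor = 1.0756 × 1.0202 = 1.09732712
Real growth factor = 1.22078320 / 1.09732712 = 1.11250618
Annualized real rate = 1.11250618^(1/2) − 1 = 5.4754% → 5.48%.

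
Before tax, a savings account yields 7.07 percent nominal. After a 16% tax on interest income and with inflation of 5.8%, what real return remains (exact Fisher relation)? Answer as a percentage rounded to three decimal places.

0.131%

After-tax nominal return = 7.07% × (1 − 0.16) = 5.9388%.
1 + r = 1.059388 / 1.05800 = 1.001312
After-tax real rate = 1.001312 − 1 → 0.131%.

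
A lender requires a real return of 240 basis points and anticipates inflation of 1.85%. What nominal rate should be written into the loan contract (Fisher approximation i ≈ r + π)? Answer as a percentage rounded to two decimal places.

i ≈ r + π = 2.4% + 1.85% = 4.25%.

4.25%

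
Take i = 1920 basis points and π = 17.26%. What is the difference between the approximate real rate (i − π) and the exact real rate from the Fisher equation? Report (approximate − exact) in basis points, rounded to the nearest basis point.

Approximate: r ≈ 19.200% − 17.260% = 1.9400%
Exact: (1 + 0.1920)/(1 + 0.1726) − 1 = 1.6544%
Error = 1.9400% − 1.6544% = 0.2856% → 29 basis points.

29 basis points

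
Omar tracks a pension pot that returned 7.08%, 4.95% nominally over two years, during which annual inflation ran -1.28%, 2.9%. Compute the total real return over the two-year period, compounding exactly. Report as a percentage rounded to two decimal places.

10.63%

Nominal growth factor = 1.0708 × 1.0495 = 1.123805
Price-level growth factor = 0.9872 × 1.0290 = 1.015829
Real growth factor = 1.123805 / 1.015829 = 1.106293
Total real return = 1.106293 − 1 → 10.63%.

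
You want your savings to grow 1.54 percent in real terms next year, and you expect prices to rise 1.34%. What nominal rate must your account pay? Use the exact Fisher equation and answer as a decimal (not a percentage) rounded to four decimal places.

0.0290

(1 + i) = (1 + r)(1 + π) = 1.01540 × 1.01340 = 1.02900636
i = 1.02900636 − 1, so the required nominal rate is 0.0290.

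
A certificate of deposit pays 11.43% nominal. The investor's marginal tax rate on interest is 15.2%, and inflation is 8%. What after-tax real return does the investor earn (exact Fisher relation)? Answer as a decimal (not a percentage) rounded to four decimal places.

After-tax nominal return = 11.43% × (1 − 0.152) = 9.69264%.
1 + r = 1.0969264 / 1.08000 = 1.015673
After-tax real rate = 1.015673 − 1 → 0.0157.

0.0157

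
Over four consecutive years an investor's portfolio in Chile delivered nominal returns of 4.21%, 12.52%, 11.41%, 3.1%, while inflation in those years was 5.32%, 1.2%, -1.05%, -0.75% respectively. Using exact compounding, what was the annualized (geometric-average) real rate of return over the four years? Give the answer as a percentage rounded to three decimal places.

Nominal growth factor = 1.0421 × 1.1252 × 1.1141 × 1.0310 = 1.34685846
Price-level growth factor = 1.0532 × 1.0120 × 0.9895 × 0.9925 = 1.04673724
Real growth factor = 1.34685846 / 1.04673724 = 1.28672068
Annualized real rate = 1.28672068^(1/4) − 1 = 6.5053% → 6.505%.

6.505%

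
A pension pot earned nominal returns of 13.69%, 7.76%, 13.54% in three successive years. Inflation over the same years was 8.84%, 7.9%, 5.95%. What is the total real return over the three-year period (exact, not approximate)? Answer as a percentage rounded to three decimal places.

Compound the nominal returns: 1.1369 × 1.0776 × 1.1354 = 1.391005.
Compound inflation: 1.0884 × 1.0790 × 1.0595 = 1.244259.
Deflate: 1.391005 / 1.244259 = 1.117938.
Total real return = 1.117938 − 1 → 11.794%.

11.794%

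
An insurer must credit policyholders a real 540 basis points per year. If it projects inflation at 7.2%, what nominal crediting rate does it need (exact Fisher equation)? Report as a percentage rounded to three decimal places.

12.989%

(1 + i) = (1 + r)(1 + π) = 1.05400 × 1.07200 = 1.129888
i = 1.129888 − 1, so the required nominal rate is 12.989%.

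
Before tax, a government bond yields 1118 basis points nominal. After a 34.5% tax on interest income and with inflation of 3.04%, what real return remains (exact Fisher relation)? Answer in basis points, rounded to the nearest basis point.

416 basis points

After-tax nominal return = 11.18% × (1 − 0.345) = 7.3229%.
1 + r = 1.073229 / 1.03040 = 1.041565
After-tax real rate = 1.041565 − 1 → 416 basis points.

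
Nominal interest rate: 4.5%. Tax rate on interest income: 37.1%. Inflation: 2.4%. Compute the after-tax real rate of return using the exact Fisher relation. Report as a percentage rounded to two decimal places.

After-tax nominal return = 4.5% × (1 − 0.371) = 2.8305%.
1 + r = 1.028305 / 1.02400 = 1.004204
After-tax real rate = 1.004204 − 1 → 0.42%.

0.42%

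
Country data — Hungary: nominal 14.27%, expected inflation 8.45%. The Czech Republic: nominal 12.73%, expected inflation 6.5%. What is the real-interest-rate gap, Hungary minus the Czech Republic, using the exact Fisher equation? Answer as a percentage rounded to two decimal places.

Hungary: (1 + 0.1427)/(1 + 0.0845) − 1 = 5.3665%
The Czech Republic: (1 + 0.1273)/(1 + 0.0650) − 1 = 5.8498%
Differential = 5.3665% − 5.8498% = -0.4832% → -0.48%.

-0.48%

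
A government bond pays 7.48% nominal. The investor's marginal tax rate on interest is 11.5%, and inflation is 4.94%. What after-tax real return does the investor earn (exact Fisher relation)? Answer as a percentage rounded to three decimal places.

After-tax nominal return = 7.48% × (1 − 0.115) = 6.6198%.
1 + r = 1.066198 / 1.04940 = 1.016007
After-tax real rate = 1.016007 − 1 → 1.601%.

1.601%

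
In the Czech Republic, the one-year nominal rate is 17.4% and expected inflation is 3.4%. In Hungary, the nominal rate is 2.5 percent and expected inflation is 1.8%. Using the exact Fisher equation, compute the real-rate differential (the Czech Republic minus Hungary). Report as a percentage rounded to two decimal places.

The Czech Republic: (1 + 0.1740)/(1 + 0.0340) − 1 = 13.5397%
Hungary: (1 + 0.0250)/(1 + 0.0180) − 1 = 0.6876%
Differential = 13.5397% − 0.6876% = 12.8520% → 12.85%.

12.85%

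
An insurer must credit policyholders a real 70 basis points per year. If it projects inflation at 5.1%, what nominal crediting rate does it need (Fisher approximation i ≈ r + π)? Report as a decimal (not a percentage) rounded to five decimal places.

i ≈ r + π = 0.7% + 5.1% = 0.05800.

0.05800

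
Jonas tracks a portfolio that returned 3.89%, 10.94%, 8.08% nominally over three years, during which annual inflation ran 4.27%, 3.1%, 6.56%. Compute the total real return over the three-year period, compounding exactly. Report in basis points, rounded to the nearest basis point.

Compound the nominal returns: 1.0389 × 1.1094 × 1.0808 = 1.245682.
Compound inflation: 1.0427 × 1.0310 × 1.0656 = 1.145545.
Deflate: 1.245682 / 1.145545 = 1.087414.
Total real return = 1.087414 − 1 → 874 basis points.

874 basis points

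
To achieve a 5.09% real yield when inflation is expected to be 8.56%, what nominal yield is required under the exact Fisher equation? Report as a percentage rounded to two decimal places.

(1 + i) = (1 + r)(1 + π) = 1.05090 × 1.08560 = 1.14085704
i = 1.14085704 − 1, so the required nominal rate is 14.09%.

14.09%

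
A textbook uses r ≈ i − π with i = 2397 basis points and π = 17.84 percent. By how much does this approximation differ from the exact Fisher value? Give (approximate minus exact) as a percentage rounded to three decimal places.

Approximate: r ≈ 23.970% − 17.840% = 6.1300%
Exact: (1 + 0.2397)/(1 + 0.1784) − 1 = 5.2020%
Error = 6.1300% − 5.2020% = 0.9280% → 0.928%.

0.928%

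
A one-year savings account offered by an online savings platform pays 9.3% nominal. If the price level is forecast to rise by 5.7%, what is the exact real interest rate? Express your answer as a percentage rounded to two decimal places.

1 + r = 1.09300 / 1.05700 = 1.034059
r = 1.034059 − 1 = 3.4059%, i.e. 3.41%.

3.41%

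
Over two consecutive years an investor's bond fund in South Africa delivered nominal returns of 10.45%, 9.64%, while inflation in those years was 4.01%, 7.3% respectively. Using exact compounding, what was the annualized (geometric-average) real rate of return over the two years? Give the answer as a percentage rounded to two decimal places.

Nominal growth factor = 1.1045 × 1.0964 = 1.21097380
Price-level growth factor = 1.0401 × 1.0730 = 1.11602730
Real growth factor = 1.21097380 / 1.11602730 = 1.08507543
Annualized real rate = 1.08507543^(1/2) − 1 = 4.1670% → 4.17%.

4.17%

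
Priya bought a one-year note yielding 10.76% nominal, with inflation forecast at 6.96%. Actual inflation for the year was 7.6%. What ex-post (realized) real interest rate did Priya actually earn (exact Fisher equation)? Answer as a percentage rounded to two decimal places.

Ex-post: (1 + 0.1076)/(1 + 0.0760) − 1 = 2.9368%
So the realized real rate is 2.94%.

2.94%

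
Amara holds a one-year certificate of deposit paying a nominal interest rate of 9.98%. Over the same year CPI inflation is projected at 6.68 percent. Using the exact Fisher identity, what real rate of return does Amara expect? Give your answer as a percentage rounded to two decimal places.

3.09%

By the Fisher identity, 1 + r = (1 + i)/(1 + π).
1 + r = 1.09980 / 1.06680 = 1.030934
r = 1.030934 − 1 = 3.0934%, i.e. 3.09%.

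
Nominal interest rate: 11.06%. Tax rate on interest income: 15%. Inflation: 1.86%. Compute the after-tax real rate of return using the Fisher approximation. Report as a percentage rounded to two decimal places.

After-tax nominal return = 11.06% × (1 − 0.15) = 9.4010%.
r ≈ 9.4010% − 1.86% → 7.54%.

7.54%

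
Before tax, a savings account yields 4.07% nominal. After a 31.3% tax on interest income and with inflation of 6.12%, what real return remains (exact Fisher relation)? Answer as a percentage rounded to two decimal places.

After-tax nominal return = 4.07% × (1 − 0.313) = 2.79609%.
1 + r = 1.0279609 / 1.06120 = 0.968678
After-tax real rate = 0.968678 − 1 → -3.13%.

-3.13%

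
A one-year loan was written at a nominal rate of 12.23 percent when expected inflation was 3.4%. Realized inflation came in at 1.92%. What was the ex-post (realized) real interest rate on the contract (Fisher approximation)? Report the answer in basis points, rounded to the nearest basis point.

Ex-post: 12.23% − 1.92% = 10.310%
So the realized real rate is 1031 basis points.

1031 basis points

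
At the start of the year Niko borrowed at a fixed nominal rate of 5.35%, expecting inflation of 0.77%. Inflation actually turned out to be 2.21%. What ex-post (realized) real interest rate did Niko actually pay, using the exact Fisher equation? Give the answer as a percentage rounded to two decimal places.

3.07%

Ex-post: (1 + 0.0535)/(1 + 0.0221) − 1 = 3.0721%
So the realized real rate is 3.07%.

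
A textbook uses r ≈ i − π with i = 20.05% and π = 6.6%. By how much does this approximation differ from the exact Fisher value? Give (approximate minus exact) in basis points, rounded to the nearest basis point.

Approximate: r ≈ 20.050% − 6.600% = 13.4500%
Exact: (1 + 0.2005)/(1 + 0.0660) − 1 = 12.6173%
Error = 13.4500% − 12.6173% = 0.8327% → 83 basis points.

83 basis points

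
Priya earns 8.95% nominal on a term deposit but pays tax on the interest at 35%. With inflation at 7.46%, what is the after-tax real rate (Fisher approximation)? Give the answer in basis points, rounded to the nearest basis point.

-164 basis points

After-tax nominal return = 8.95% × (1 − 0.35) = 5.8175%.
r ≈ 5.8175% − 7.46% → -164 basis points.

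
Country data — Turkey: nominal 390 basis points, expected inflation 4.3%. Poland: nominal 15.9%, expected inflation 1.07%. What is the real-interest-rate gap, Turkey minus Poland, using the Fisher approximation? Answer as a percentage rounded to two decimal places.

-15.23%

Turkey: 3.9% − 4.3% = -0.400%
Poland: 15.9% − 1.07% = 14.830%
Differential = -15.230% → -15.23%.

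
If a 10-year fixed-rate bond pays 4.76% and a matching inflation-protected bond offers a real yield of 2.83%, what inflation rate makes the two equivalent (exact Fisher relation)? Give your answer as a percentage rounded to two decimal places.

(1 + π) = (1 + i)/(1 + r) = 1.04760 / 1.02830 = 1.018769
Break-even inflation = 1.018769 − 1 → 1.88%.

1.88%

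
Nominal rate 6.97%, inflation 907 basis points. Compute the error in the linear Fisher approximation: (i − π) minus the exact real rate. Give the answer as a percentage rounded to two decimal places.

Approximate: r ≈ 6.970% − 9.070% = -2.1000%
Exact: (1 + 0.0697)/(1 + 0.0907) − 1 = -1.9254%
Error = -2.1000% − (-1.9254%) = -0.1746% → -0.17%.

-0.17%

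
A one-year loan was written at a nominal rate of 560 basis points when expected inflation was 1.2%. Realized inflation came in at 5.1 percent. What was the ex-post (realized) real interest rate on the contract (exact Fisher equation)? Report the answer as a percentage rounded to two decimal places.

0.48%

Ex-post: (1 + 0.0560)/(1 + 0.0510) − 1 = 0.4757%
So the realized real rate is 0.48%.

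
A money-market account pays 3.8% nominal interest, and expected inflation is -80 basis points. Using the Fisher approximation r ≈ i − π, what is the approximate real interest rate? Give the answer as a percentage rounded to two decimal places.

r ≈ i − π = 3.8% − (-0.8%) = 4.60%.

4.60%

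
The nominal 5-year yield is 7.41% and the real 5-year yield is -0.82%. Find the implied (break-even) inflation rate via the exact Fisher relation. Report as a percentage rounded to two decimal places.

(1 + π) = (1 + i)/(1 + r) = 1.07410 / 0.99180 = 1.082980
Break-even inflation = 1.082980 − 1 → 8.30%.

8.30%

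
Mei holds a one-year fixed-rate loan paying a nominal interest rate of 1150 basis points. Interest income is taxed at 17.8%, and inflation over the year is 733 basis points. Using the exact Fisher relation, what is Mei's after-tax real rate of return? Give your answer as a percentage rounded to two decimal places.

1.98%

After-tax nominal return = 11.5% × (1 − 0.178) = 9.4530%.
1 + r = 1.09453 / 1.07330 = 1.019780
After-tax real rate = 1.019780 − 1 → 1.98%.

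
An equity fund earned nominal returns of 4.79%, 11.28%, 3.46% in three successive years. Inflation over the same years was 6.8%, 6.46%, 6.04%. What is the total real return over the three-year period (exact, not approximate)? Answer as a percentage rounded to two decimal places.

Compound the nominal returns: 1.0479 × 1.1128 × 1.0346 = 1.2064503.
Compound inflation: 1.0680 × 1.0646 × 1.0604 = 1.2056672.
Deflate: 1.2064503 / 1.2056672 = 1.0006495.
Total real return = 1.0006495 − 1 → 0.06%.

0.06%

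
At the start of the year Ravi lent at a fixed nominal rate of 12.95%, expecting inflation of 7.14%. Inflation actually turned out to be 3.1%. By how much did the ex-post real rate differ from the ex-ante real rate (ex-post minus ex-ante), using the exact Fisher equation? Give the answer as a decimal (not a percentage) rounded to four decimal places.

0.0413

Ex-ante: (1 + 0.1295)/(1 + 0.0714) − 1 = 5.4228%
Ex-post: (1 + 0.1295)/(1 + 0.0310) − 1 = 9.5538%
Difference (ex-post − ex-ante) = 4.1310% → 0.0413.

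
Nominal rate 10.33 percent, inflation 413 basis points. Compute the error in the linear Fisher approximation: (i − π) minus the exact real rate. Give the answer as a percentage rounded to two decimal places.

0.25%

Approximate: r ≈ 10.330% − 4.130% = 6.2000%
Exact: (1 + 0.1033)/(1 + 0.0413) − 1 = 5.9541%
Error = 6.2000% − 5.9541% = 0.2459% → 0.25%.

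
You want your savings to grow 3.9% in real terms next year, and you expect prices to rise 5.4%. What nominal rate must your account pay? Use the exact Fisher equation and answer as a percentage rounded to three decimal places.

(1 + i) = (1 + r)(1 + π) = 1.03900 × 1.05400 = 1.095106
i = 1.095106 − 1, so the required nominal rate is 9.511%.

9.511%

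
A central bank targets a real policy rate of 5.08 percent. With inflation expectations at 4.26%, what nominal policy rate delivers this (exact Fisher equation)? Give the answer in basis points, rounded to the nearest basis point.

(1 + i) = (1 + r)(1 + π) = 1.05080 × 1.04260 = 1.09556408
i = 1.09556408 − 1, so the required nominal rate is 956 basis points.

956 basis points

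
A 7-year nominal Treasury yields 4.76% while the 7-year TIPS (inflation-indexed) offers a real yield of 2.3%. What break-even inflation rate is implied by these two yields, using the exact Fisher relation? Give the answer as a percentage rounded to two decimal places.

(1 + π) = (1 + i)/(1 + r) = 1.04760 / 1.02300 = 1.024047
Break-even inflation = 1.024047 − 1 → 2.40%.

2.40%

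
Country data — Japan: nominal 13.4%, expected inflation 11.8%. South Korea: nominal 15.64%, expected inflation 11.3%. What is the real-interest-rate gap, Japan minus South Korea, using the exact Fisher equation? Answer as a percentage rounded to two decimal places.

-2.47%

Japan: (1 + 0.1340)/(1 + 0.1180) − 1 = 1.4311%
South Korea: (1 + 0.1564)/(1 + 0.1130) − 1 = 3.8994%
Differential = 1.4311% − 3.8994% = -2.4682% → -2.47%.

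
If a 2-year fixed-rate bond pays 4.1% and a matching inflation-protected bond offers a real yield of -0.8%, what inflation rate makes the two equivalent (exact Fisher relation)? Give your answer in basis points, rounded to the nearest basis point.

(1 + π) = (1 + i)/(1 + r) = 1.04100 / 0.99200 = 1.049395
Break-even inflation = 1.049395 − 1 → 494 basis points.

494 basis points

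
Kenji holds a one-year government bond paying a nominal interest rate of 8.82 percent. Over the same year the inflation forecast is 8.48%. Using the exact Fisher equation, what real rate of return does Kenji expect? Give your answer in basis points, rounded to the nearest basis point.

By the Fisher equation, 1 + r = (1 + i)/(1 + π).
1 + r = 1.08820 / 1.08480 = 1.003134
r = 1.003134 − 1 = 0.3134%, i.e. 31 basis points.

31 basis points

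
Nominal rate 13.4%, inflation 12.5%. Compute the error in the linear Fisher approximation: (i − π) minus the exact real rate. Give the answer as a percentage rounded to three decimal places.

0.100%

Approximate: r ≈ 13.400% − 12.500% = 0.9000%
Exact: (1 + 0.1340)/(1 + 0.1250) − 1 = 0.8000%
Error = 0.9000% − 0.8000% = 0.1000% → 0.100%.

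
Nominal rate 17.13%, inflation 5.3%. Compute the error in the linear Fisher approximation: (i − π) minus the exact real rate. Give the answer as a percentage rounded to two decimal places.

Approximate: r ≈ 17.130% − 5.300% = 11.8300%
Exact: (1 + 0.1713)/(1 + 0.0530) − 1 = 11.2346%
Error = 11.8300% − 11.2346% = 0.5954% → 0.60%.

0.60%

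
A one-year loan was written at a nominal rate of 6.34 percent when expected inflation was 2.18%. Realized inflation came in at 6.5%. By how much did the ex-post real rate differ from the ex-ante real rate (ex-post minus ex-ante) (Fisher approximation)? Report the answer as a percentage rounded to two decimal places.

Ex-ante: 6.34% − 2.18% = 4.160%
Ex-post: 6.34% − 6.5% = -0.160%
Difference (ex-post − ex-ante) = -4.3200% → -4.32%.

-4.32%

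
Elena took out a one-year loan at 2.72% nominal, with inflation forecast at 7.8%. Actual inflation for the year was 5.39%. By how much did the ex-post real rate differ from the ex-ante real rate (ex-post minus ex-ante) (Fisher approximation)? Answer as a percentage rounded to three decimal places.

Ex-ante: 2.72% − 7.8% = -5.080%
Ex-post: 2.72% − 5.39% = -2.670%
Difference (ex-post − ex-ante) = 2.4100% → 2.410%.

2.410%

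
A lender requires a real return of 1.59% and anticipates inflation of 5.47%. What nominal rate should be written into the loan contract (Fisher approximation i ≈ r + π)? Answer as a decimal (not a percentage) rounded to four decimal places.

i ≈ r + π = 1.59% + 5.47% = 0.0706.

0.0706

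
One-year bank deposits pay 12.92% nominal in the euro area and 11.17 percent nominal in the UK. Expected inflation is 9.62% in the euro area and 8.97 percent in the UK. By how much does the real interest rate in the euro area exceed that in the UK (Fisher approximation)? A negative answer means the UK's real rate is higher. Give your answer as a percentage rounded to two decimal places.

The euro area: 12.92% − 9.62% = 3.300%
The UK: 11.17% − 8.97% = 2.200%
Differential = 1.100% → 1.10%.

1.10%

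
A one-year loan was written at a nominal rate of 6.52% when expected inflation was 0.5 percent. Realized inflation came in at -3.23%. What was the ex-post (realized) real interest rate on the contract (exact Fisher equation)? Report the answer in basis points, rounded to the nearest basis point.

Ex-post: (1 + 0.0652)/(1 − 0.0323) − 1 = 10.0754%
So the realized real rate is 1008 basis points.

1008 basis points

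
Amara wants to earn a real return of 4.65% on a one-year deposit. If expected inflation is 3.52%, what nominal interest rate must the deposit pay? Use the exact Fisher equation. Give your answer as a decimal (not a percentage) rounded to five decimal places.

(1 + i) = (1 + r)(1 + π) = 1.04650 × 1.03520 = 1.0833368
i = 1.0833368 − 1, so the required nominal rate is 0.08334.

0.08334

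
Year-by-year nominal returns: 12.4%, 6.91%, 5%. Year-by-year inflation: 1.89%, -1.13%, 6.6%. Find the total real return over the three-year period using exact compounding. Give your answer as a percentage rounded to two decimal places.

Compound the nominal returns: 1.1240 × 1.0691 × 1.0500 = 1.261752.
Compound inflation: 1.0189 × 0.9887 × 1.0660 = 1.073874.
Deflate: 1.261752 / 1.073874 = 1.174953.
Total real return = 1.174953 − 1 → 17.50%.

17.50%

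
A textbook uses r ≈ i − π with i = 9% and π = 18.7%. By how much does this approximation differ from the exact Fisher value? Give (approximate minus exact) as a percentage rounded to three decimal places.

Approximate: r ≈ 9.000% − 18.700% = -9.7000%
Exact: (1 + 0.0900)/(1 + 0.1870) − 1 = -8.1719%
Error = -9.7000% − (-8.1719%) = -1.5281% → -1.528%.

-1.528%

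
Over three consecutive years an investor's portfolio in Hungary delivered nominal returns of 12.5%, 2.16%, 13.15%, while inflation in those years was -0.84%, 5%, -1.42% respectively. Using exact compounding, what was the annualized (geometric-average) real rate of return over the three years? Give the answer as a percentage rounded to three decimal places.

Compound the nominal returns: 1.1250 × 1.0216 × 1.1315 = 1.30043295.
Compound inflation: 0.9916 × 1.0500 × 0.9858 = 1.02639524.
Deflate: 1.30043295 / 1.02639524 = 1.26699043.
Annualized real rate = 1.26699043^(1/3) − 1 = 8.2076% → 8.208%.

8.208%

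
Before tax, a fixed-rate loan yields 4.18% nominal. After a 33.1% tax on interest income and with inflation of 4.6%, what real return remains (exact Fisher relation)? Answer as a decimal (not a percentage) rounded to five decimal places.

After-tax nominal return = 4.18% × (1 − 0.331) = 2.79642%.
1 + r = 1.0279642 / 1.04600 = 0.982757
After-tax real rate = 0.982757 − 1 → -0.01724.

-0.01724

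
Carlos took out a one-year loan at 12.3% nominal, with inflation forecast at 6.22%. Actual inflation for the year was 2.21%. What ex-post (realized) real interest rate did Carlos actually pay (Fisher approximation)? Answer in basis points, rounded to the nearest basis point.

Ex-post: 12.3% − 2.21% = 10.090%
So the realized real rate is 1009 basis points.

1009 basis points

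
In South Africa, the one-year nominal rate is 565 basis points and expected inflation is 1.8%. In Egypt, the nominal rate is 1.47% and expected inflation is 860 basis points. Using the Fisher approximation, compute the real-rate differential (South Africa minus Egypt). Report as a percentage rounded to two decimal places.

10.98%

South Africa: 5.65% − 1.8% = 3.850%
Egypt: 1.47% − 8.6% = -7.130%
Differential = 10.980% → 10.98%.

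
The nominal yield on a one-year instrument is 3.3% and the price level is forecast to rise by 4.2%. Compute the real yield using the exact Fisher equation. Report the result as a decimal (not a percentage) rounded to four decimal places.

-0.0086

By the Fisher identity, 1 + r = (1 + i)/(1 + π).
1 + r = 1.03300 / 1.04200 = 0.991363
r = 0.991363 − 1 = -0.8637%, i.e. -0.0086.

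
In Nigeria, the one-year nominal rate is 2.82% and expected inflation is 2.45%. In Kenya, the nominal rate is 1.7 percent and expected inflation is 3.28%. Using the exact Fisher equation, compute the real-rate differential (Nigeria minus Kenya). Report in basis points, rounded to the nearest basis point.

Nigeria: (1 + 0.0282)/(1 + 0.0245) − 1 = 0.3612%
Kenya: (1 + 0.0170)/(1 + 0.0328) − 1 = -1.5298%
Differential = 0.3612% − (-1.5298%) = 1.8910% → 189 basis points.

189 basis points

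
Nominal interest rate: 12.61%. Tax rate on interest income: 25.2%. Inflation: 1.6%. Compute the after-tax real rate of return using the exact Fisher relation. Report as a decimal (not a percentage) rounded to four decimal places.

After-tax nominal return = 12.61% × (1 − 0.252) = 9.43228%.
1 + r = 1.0943228 / 1.01600 = 1.077089
After-tax real rate = 1.077089 − 1 → 0.0771.

0.0771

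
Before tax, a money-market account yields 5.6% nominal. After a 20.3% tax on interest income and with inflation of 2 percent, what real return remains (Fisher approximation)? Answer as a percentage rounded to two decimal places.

2.46%

After-tax nominal return = 5.6% × (1 − 0.203) = 4.4632%.
r ≈ 4.4632% − 2% → 2.46%.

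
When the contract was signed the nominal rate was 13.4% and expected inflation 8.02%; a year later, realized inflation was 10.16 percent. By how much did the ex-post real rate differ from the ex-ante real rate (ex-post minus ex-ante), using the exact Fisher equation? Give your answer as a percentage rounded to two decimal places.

-2.04%

Ex-ante: (1 + 0.1340)/(1 + 0.0802) − 1 = 4.9806%
Ex-post: (1 + 0.1340)/(1 + 0.1016) − 1 = 2.9412%
Difference (ex-post − ex-ante) = -2.0394% → -2.04%.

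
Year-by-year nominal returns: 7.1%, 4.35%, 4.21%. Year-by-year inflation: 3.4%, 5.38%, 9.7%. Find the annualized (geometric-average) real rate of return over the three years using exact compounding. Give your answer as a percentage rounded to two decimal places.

-0.86%

Nominal growth factor = 1.0710 × 1.0435 × 1.0421 = 1.16463898
Price-level growth factor = 1.0340 × 1.0538 × 1.0970 = 1.19532323
Real growth factor = 1.16463898 / 1.19532323 = 0.97432974
Annualized real rate = 0.97432974^(1/3) − 1 = -0.8631% → -0.86%.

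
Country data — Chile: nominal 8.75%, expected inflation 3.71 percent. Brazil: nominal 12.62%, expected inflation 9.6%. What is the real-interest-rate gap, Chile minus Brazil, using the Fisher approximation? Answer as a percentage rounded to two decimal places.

Chile: 8.75% − 3.71% = 5.040%
Brazil: 12.62% − 9.6% = 3.020%
Differential = 2.020% → 2.02%.

2.02%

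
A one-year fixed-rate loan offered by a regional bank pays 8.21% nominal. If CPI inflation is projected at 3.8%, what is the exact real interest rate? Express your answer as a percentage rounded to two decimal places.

4.25%

By the Fisher equation, 1 + r = (1 + i)/(1 + π).
1 + r = 1.08210 / 1.03800 = 1.042486
r = 1.042486 − 1 = 4.2486%, i.e. 4.25%.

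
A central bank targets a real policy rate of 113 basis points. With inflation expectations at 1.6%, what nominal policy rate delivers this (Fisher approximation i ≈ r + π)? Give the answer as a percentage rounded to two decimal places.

2.73%

i ≈ r + π = 1.13% + 1.6% = 2.73%.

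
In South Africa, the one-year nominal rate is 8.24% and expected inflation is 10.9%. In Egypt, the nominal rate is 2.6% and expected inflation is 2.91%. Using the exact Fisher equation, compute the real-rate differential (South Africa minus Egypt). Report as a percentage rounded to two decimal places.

South Africa: (1 + 0.0824)/(1 + 0.1090) − 1 = -2.3986%
Egypt: (1 + 0.0260)/(1 + 0.0291) − 1 = -0.3012%
Differential = -2.3986% − (-0.3012%) = -2.0973% → -2.10%.

-2.10%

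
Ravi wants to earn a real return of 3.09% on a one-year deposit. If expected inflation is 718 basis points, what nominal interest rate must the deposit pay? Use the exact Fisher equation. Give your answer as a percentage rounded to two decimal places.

10.49%

(1 + i) = (1 + r)(1 + π) = 1.03090 × 1.07180 = 1.10491862
i = 1.10491862 − 1, so the required nominal rate is 10.49%.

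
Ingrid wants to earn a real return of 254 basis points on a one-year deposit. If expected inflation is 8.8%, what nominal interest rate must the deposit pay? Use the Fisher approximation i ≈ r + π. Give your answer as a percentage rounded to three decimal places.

i ≈ r + π = 2.54% + 8.8% = 11.340%.

11.340%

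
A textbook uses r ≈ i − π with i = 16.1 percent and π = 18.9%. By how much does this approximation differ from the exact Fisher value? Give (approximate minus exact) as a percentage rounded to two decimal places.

-0.45%

Approximate: r ≈ 16.100% − 18.900% = -2.8000%
Exact: (1 + 0.1610)/(1 + 0.1890) − 1 = -2.3549%
Error = -2.8000% − (-2.3549%) = -0.4451% → -0.45%.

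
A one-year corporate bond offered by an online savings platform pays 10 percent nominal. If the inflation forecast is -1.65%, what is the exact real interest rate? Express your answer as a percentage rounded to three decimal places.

11.845%

By the Fisher equation, 1 + r = (1 + i)/(1 + π).
1 + r = 1.10000 / 0.98350 = 1.118454
r = 1.118454 − 1 = 11.8454%, i.e. 11.845%.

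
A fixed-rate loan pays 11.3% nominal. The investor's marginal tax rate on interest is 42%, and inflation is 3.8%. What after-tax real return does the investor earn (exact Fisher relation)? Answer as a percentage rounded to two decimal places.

After-tax nominal return = 11.3% × (1 − 0.42) = 6.5540%.
1 + r = 1.06554 / 1.03800 = 1.026532
After-tax real rate = 1.026532 − 1 → 2.65%.

2.65%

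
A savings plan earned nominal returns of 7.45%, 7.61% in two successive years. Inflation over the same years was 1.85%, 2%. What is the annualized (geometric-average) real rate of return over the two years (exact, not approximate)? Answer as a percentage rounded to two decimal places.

5.50%

Compound the nominal returns: 1.0745 × 1.0761 = 1.15626945.
Compound inflation: 1.0185 × 1.0200 = 1.03887000.
Deflate: 1.15626945 / 1.03887000 = 1.11300687.
Annualized real rate = 1.11300687^(1/2) − 1 = 5.4991% → 5.50%.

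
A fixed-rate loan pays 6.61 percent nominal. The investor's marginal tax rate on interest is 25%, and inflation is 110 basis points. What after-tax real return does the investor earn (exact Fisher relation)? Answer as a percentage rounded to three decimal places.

After-tax nominal return = 6.61% × (1 − 0.25) = 4.9575%.
1 + r = 1.049575 / 1.01100 = 1.0381553
After-tax real rate = 1.0381553 − 1 → 3.816%.

3.816%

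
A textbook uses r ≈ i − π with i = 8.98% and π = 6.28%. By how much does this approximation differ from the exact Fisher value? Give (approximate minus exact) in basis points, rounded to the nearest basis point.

Approximate: r ≈ 8.980% − 6.280% = 2.7000%
Exact: (1 + 0.0898)/(1 + 0.0628) − 1 = 2.5405%
Error = 2.7000% − 2.5405% = 0.1595% → 16 basis points.

16 basis points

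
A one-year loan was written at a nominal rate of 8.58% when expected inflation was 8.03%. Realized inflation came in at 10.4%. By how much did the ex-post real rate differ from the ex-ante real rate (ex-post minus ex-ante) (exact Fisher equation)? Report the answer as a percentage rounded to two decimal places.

-2.16%

Ex-ante: (1 + 0.0858)/(1 + 0.0803) − 1 = 0.5091%
Ex-post: (1 + 0.0858)/(1 + 0.1040) − 1 = -1.6486%
Difference (ex-post − ex-ante) = -2.1577% → -2.16%.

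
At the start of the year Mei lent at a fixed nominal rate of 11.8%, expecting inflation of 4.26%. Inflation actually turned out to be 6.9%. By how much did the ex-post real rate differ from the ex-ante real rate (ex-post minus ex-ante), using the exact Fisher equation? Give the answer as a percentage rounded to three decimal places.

Ex-ante: (1 + 0.1180)/(1 + 0.0426) − 1 = 7.2319%
Ex-post: (1 + 0.1180)/(1 + 0.0690) − 1 = 4.5837%
Difference (ex-post − ex-ante) = -2.6482% → -2.648%.

-2.648%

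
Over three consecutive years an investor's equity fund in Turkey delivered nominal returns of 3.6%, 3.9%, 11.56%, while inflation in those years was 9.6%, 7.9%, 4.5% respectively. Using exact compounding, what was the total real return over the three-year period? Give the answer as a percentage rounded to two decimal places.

Nominal growth factor = 1.0360 × 1.0390 × 1.1156 = 1.200836
Price-level growth factor = 1.0960 × 1.0790 × 1.0450 = 1.235800
Real growth factor = 1.200836 / 1.235800 = 0.971707
Total real return = 0.971707 − 1 → -2.83%.

-2.83%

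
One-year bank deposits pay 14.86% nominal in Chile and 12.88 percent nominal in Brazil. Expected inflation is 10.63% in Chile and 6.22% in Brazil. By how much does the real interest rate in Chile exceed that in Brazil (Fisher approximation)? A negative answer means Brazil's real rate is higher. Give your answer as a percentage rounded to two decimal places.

-2.43%

Chile: 14.86% − 10.63% = 4.230%
Brazil: 12.88% − 6.22% = 6.660%
Differential = -2.430% → -2.43%.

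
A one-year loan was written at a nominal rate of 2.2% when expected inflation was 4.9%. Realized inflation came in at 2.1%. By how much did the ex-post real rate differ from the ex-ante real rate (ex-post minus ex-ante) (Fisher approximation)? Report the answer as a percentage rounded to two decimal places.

Ex-ante: 2.2% − 4.9% = -2.700%
Ex-post: 2.2% − 2.1% = 0.100%
Difference (ex-post − ex-ante) = 2.8000% → 2.80%.

2.80%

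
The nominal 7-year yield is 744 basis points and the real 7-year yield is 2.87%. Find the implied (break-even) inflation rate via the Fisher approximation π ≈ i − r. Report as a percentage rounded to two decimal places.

π ≈ i − r = 7.44% − 2.87% → 4.57%.

4.57%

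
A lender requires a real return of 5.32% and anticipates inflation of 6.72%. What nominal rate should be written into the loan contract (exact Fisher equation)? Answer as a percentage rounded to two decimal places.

(1 + i) = (1 + r)(1 + π) = 1.05320 × 1.06720 = 1.12397504
i = 1.12397504 − 1, so the required nominal rate is 12.40%.

12.40%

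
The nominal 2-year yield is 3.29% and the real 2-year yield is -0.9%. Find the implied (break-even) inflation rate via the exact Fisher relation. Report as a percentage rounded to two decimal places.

4.23%

(1 + π) = (1 + i)/(1 + r) = 1.03290 / 0.99100 = 1.042281
Break-even inflation = 1.042281 − 1 → 4.23%.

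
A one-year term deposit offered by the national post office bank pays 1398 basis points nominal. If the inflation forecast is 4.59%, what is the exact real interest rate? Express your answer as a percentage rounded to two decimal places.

1 + r = 1.13980 / 1.04590 = 1.089779
r = 1.089779 − 1 = 8.9779%, i.e. 8.98%.

8.98%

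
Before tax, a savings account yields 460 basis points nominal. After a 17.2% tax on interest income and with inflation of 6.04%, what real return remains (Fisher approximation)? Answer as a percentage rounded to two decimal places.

-2.23%

After-tax nominal return = 4.6% × (1 − 0.172) = 3.8088%.
r ≈ 3.8088% − 6.04% → -2.23%.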